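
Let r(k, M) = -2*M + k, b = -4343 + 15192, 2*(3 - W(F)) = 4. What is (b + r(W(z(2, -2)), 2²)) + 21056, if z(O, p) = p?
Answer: 31898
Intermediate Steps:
W(F) = 1 (W(F) = 3 - ½*4 = 3 - 2 = 1)
b = 10849
r(k, M) = k - 2*M
(b + r(W(z(2, -2)), 2²)) + 21056 = (10849 + (1 - 2*2²)) + 21056 = (10849 + (1 - 2*4)) + 21056 = (10849 + (1 - 8)) + 21056 = (10849 - 7) + 21056 = 10842 + 21056 = 31898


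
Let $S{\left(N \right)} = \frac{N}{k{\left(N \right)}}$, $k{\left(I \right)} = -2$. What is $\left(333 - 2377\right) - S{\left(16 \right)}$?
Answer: $-2036$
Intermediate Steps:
$S{\left(N \right)} = - \frac{N}{2}$ ($S{\left(N \right)} = \frac{N}{-2} = N \left(- \frac{1}{2}\right) = - \frac{N}{2}$)
$\left(333 - 2377\right) - S{\left(16 \right)} = \left(333 - 2377\right) - \left(- \frac{1}{2}\right) 16 = \left(333 - 2377\right) - -8 = -2044 + 8 = -2036$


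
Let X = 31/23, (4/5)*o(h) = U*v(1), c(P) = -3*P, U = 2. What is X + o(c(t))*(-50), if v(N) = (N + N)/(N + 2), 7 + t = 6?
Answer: -5657/69 ≈ -81.985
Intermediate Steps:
t = -1 (t = -7 + 6 = -1)
v(N) = 2*N/(2 + N) (v(N) = (2*N)/(2 + N) = 2*N/(2 + N))
o(h) = 5/3 (o(h) = 5*(2*(2*1/(2 + 1)))/4 = 5*(2*(2*1/3))/4 = 5*(2*(2*1*(⅓)))/4 = 5*(2*(⅔))/4 = (5/4)*(4/3) = 5/3)
X = 31/23 (X = 31*(1/23) = 31/23 ≈ 1.3478)
X + o(c(t))*(-50) = 31/23 + (5/3)*(-50) = 31/23 - 250/3 = -5657/69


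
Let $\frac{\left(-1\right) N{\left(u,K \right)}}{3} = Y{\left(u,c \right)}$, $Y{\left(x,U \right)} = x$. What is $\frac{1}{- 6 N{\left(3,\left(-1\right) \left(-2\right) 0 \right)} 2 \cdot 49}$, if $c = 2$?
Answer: $\frac{1}{5292} \approx 0.00018896$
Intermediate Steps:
$N{\left(u,K \right)} = - 3 u$
$\frac{1}{- 6 N{\left(3,\left(-1\right) \left(-2\right) 0 \right)} 2 \cdot 49} = \frac{1}{- 6 \left(\left(-3\right) 3\right) 2 \cdot 49} = \frac{1}{\left(-6\right) \left(-9\right) 2 \cdot 49} = \frac{1}{54 \cdot 2 \cdot 49} = \frac{1}{108 \cdot 49} = \frac{1}{5292}$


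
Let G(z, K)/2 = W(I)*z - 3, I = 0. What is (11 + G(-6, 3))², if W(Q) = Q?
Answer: 25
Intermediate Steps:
G(z, K) = -6 (G(z, K) = 2*(0*z - 3) = 2*(0 - 3) = 2*(-3) = -6)
(11 + G(-6, 3))² = (11 - 6)² = 5² = 25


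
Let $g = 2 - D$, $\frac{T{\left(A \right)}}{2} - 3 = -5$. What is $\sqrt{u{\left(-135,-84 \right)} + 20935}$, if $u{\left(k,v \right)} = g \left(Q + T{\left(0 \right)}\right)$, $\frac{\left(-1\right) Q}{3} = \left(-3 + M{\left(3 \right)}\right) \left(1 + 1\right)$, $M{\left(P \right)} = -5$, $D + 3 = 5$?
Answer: $\sqrt{20935} \approx 144.69$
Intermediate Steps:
$D = 2$ ($D = -3 + 5 = 2$)
$T{\left(A \right)} = -4$ ($T{\left(A \right)} = 6 + 2 \left(-5\right) = 6 - 10 = -4$)
$g = 0$ ($g = 2 - 2 = 0$)
$Q = 48$ ($Q = - 3 \left(-3 - 5\right) \left(1 + 1\right) = - 3 \left(\left(-8\right) 2\right) = \left(-3\right) \left(-16\right) = 48$)
$u{\left(k,v \right)} = 0$ ($u{\left(k,v \right)} = 0 \left(48 - 4\right) = 0 \cdot 44 = 0$)
$\sqrt{u{\left(-135,-84 \right)} + 20935} = \sqrt{0 + 20935} = \sqrt{20935}$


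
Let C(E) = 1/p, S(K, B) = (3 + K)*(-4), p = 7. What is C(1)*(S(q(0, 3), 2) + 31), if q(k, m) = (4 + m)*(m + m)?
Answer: -149/7 ≈ -21.286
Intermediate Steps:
q(k, m) = 2*m*(4 + m) (q(k, m) = (4 + m)*(2*m) = 2*m*(4 + m))
S(K, B) = -12 - 4*K
C(E) = 1/7
C(1)*(S(q(0, 3), 2) + 31) = ((-12 - 8*3*(4 + 3)) + 31)/7 = ((-12 - 8*3*7) + 31)/7 = ((-12 - 4*42) + 31)/7 = ((-12 - 168) + 31)/7 = (-180 + 31)/7 = (1/7)*(-149) = -149/7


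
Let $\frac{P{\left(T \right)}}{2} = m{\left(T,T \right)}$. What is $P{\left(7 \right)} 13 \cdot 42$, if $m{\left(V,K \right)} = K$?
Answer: $7644$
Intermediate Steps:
$P{\left(T \right)} = 2 T$
$P{\left(7 \right)} 13 \cdot 42 = 2 \cdot 7 \cdot 13 \cdot 42 = 14 \cdot 13 \cdot 42 = 182 \cdot 42 = 7644$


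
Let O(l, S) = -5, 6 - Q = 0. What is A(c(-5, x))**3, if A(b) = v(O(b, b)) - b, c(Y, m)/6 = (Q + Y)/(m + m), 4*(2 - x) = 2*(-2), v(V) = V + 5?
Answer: -1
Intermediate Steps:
Q = 6 (Q = 6 - 1*0 = 6 + 0 = 6)
v(V) = 5 + V
x = 3 (x = 2 - (-2)/2 = 2 - 1/4*(-4) = 2 + 1 = 3)
c(Y, m) = 3*(6 + Y)/m (c(Y, m) = 6*((6 + Y)/(m + m)) = 6*((6 + Y)/((2*m))) = 6*((6 + Y)*(1/(2*m))) = 6*((6 + Y)/(2*m)) = 3*(6 + Y)/m)
A(b) = -b (A(b) = (5 - 5) - b = 0 - b = -b)
A(c(-5, x))**3 = (-3*(6 - 5)/3)**3 = (-3/3)**3 = (-1*1)**3 = (-1)**3 = -1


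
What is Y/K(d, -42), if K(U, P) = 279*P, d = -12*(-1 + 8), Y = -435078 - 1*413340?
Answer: 141403/1953 ≈ 72.403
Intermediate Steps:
Y = -848418 (Y = -435078 - 413340 = -848418)
d = -84 (d = -12*7 = -84)
Y/K(d, -42) = -848418/(279*(-42)) = -848418/(-11718) = -848418*(-1/11718) = 141403/1953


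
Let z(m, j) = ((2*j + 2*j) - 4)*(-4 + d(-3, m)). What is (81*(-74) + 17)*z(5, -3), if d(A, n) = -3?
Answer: -669424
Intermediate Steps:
z(m, j) = 28 - 28*j (z(m, j) = ((2*j + 2*j) - 4)*(-4 - 3) = (4*j - 4)*(-7) = (-4 + 4*j)*(-7) = 28 - 28*j)
(81*(-74) + 17)*z(5, -3) = (81*(-74) + 17)*(28 - 28*(-3)) = (-5994 + 17)*(28 + 84) = -5977*112 = -669424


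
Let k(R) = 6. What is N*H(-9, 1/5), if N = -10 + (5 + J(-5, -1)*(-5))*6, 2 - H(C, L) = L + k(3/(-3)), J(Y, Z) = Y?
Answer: -714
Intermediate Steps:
H(C, L) = -4 - L (H(C, L) = 2 - (L + 6) = 2 - (6 + L) = 2 + (-6 - L) = -4 - L)
N = 170 (N = -10 + (5 - 5*(-5))*6 = -10 + (5 + 25)*6 = -10 + 30*6 = -10 + 180 = 170)
N*H(-9, 1/5) = 170*(-4 - 1/5) = 170*(-21/5) = -714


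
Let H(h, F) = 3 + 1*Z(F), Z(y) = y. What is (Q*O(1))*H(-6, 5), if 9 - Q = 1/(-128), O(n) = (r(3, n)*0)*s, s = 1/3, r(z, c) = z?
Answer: 0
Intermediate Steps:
s = ⅓ ≈ 0.33333
O(n) = 0 (O(n) = (3*0)*(⅓) = 0*(⅓) = 0)
H(h, F) = 3 + F (H(h, F) = 3 + 1*F = 3 + F)
Q = 1153/128 (Q = 9 - 1/(-128) = 9 - 1*(-1/128) = 9 + 1/128 = 1153/128 ≈ 9.0078)
(Q*O(1))*H(-6, 5) = ((1153/128)*0)*(3 + 5) = 0*8 = 0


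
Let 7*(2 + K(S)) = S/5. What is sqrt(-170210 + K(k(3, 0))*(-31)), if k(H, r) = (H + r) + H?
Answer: I*sqrt(208437810)/35 ≈ 412.5*I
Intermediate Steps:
k(H, r) = r + 2*H
K(S) = -2 + S/35 (K(S) = -2 + (S/5)/7 = -2 + S/35)
sqrt(-170210 + K(k(3, 0))*(-31)) = sqrt(-170210 + (-2 + (0 + 2*3)/35)*(-31)) = sqrt(-170210 + (-2 + (0 + 6)/35)*(-31)) = sqrt(-170210 + (-2 + (1/35)*6)*(-31)) = sqrt(-170210 + (-2 + 6/35)*(-31)) = sqrt(-170210 - 64/35*(-31)) = sqrt(-170210 + 1984/35) = sqrt(-5955366/35) = I*sqrt(208437810)/35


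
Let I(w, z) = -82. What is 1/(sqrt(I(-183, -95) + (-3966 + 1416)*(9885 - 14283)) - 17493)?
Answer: -17493/294790231 - sqrt(11214818)/294790231 ≈ -7.0701e-5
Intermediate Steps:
1/(sqrt(I(-183, -95) + (-3966 + 1416)*(9885 - 14283)) - 17493) = 1/(sqrt(-82 + (-3966 + 1416)*(9885 - 14283)) - 17493) = 1/(sqrt(-82 - 2550*(-4398)) - 17493) = 1/(sqrt(-82 + 11214900) - 17493) = 1/(sqrt(11214818) - 17493) = 1/(-17493 + sqrt(11214818))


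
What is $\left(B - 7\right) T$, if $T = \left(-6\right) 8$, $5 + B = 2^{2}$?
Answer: $384$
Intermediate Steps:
$B = -1$ ($B = -5 + 2^{2} = -5 + 4 = -1$)
$T = -48$
$\left(B - 7\right) T = \left(-1 - 7\right) \left(-48\right) = \left(-8\right) \left(-48\right) = 384$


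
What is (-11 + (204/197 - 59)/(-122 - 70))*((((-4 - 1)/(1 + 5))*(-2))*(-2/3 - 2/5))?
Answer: 404645/21276 ≈ 19.019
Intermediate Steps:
(-11 + (204/197 - 59)/(-122 - 70))*((((-4 - 1)/(1 + 5))*(-2))*(-2/3 - 2/5)) = (-11 + (204*(1/197) - 59)/(-192))*((-5/6*(-2))*(-2*⅓ - 2*⅕)) = (-11 + (204/197 - 59)*(-1/192))*((-5*⅙*(-2))*(-⅔ - ⅖)) = (-11 - 11419/197*(-1/192))*(-⅚*(-2)*(-16/15)) = (-11 + 11419/37824)*((5/3)*(-16/15)) = -404645/37824*(-16/9) = 404645/21276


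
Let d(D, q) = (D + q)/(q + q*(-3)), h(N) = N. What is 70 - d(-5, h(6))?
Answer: 841/12 ≈ 70.083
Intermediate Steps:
d(D, q) = -(D + q)/(2*q) (d(D, q) = (D + q)/(q - 3*q) = (D + q)/((-2*q)) = (D + q)*(-1/(2*q)) = -(D + q)/(2*q))
70 - d(-5, h(6)) = 70 - (-1*(-5) - 1*6)/(2*6) = 70 - (5 - 6)/(2*6) = 70 - (-1)/(2*6) = 70 - 1*(-1/12) = 70 + 1/12 = 841/12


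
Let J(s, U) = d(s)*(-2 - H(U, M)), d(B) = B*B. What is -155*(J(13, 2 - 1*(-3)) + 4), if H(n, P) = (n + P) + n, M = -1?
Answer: 287525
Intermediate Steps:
H(n, P) = P + 2*n (H(n, P) = (P + n) + n = P + 2*n)
d(B) = B²
J(s, U) = s²*(-1 - 2*U) (J(s, U) = s²*(-2 - (-1 + 2*U)) = s²*(-2 + (1 - 2*U)) = s²*(-1 - 2*U))
-155*(J(13, 2 - 1*(-3)) + 4) = -155*(13²*(-1 - 2*(2 - 1*(-3))) + 4) = -155*(169*(-1 - 2*(2 + 3)) + 4) = -155*(169*(-1 - 2*5) + 4) = -155*(169*(-1 - 10) + 4) = -155*(169*(-11) + 4) = -155*(-1859 + 4) = -155*(-1855) = 287525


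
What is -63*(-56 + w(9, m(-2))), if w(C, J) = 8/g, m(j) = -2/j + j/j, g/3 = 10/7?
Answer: 17052/5 ≈ 3410.4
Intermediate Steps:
g = 30/7 (g = 3*(10/7) = 30/7 ≈ 4.2857)
m(j) = 1 - 2/j (m(j) = -2/j + 1 = 1 - 2/j)
w(C, J) = 28/15 (w(C, J) = 8/(30/7) = 8*(7/30) = 28/15)
-63*(-56 + w(9, m(-2))) = -63*(-56 + 28/15) = -63*(-812/15) = 17052/5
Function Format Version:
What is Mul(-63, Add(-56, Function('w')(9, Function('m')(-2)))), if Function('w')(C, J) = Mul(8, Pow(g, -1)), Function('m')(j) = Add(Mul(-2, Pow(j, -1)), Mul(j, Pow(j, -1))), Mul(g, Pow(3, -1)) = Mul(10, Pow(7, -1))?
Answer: Rational(17052, 5) ≈ 3410.4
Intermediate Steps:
g = Rational(30, 7) (g = Mul(3, Mul(10, Pow(7, -1))) = Mul(3, Mul(10, Rational(1, 7))) = Mul(3, Rational(10, 7)) = Rational(30, 7) ≈ 4.2857)
Function('m')(j) = Add(1, Mul(-2, Pow(j, -1))) (Function('m')(j) = Add(Mul(-2, Pow(j, -1)), 1) = Add(1, Mul(-2, Pow(j, -1))))
Function('w')(C, J) = Rational(28, 15) (Function('w')(C, J) = Mul(8, Pow(Rational(30, 7), -1)) = Mul(8, Rational(7, 30)) = Rational(28, 15))
Mul(-63, Add(-56, Function('w')(9, Function('m')(-2)))) = Mul(-63, Add(-56, Rational(28, 15))) = Mul(-63, Rational(-812, 15)) = Rational(17052, 5)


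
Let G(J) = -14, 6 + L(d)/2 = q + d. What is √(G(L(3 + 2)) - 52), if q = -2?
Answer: I*√66 ≈ 8.124*I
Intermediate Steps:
L(d) = -16 + 2*d (L(d) = -12 + 2*(-2 + d) = -12 + (-4 + 2*d) = -16 + 2*d)
√(G(L(3 + 2)) - 52) = √(-14 - 52) = √(-66) = I*√66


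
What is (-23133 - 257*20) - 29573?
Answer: -57846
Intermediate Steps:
(-23133 - 257*20) - 29573 = (-23133 - 5140) - 29573 = -28273 - 29573 = -57846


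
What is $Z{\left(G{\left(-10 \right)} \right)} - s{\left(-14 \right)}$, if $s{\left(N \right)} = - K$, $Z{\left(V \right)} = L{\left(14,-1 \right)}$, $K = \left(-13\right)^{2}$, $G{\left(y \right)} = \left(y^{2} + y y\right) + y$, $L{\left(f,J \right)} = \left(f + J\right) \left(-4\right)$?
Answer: $117$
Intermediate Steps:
$L{\left(f,J \right)} = - 4 J - 4 f$ ($L{\left(f,J \right)} = \left(J + f\right) \left(-4\right) = - 4 J - 4 f$)
$G{\left(y \right)} = y + 2 y^{2}$ ($G{\left(y \right)} = \left(y^{2} + y^{2}\right) + y = 2 y^{2} + y = y + 2 y^{2}$)
$K = 169$
$Z{\left(V \right)} = -52$ ($Z{\left(V \right)} = \left(-4\right) \left(-1\right) - 56 = 4 - 56 = -52$)
$s{\left(N \right)} = -169$ ($s{\left(N \right)} = \left(-1\right) 169 = -169$)
$Z{\left(G{\left(-10 \right)} \right)} - s{\left(-14 \right)} = -52 - -169 = -52 + 169 = 117$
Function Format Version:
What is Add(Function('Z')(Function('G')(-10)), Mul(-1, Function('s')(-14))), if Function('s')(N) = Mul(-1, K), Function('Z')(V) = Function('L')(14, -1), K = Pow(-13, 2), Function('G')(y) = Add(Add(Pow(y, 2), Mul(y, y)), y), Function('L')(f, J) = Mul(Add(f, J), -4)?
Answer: 117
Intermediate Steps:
Function('L')(f, J) = Add(Mul(-4, J), Mul(-4, f)) (Function('L')(f, J) = Mul(Add(J, f), -4) = Add(Mul(-4, J), Mul(-4, f)))
Function('G')(y) = Add(y, Mul(2, Pow(y, 2))) (Function('G')(y) = Add(Add(Pow(y, 2), Pow(y, 2)), y) = Add(Mul(2, Pow(y, 2)), y) = Add(y, Mul(2, Pow(y, 2))))
K = 169
Function('Z')(V) = -52 (Function('Z')(V) = Add(Mul(-4, -1), Mul(-4, 14)) = Add(4, -56) = -52)
Function('s')(N) = -169 (Function('s')(N) = Mul(-1, 169) = -169)
Add(Function('Z')(Function('G')(-10)), Mul(-1, Function('s')(-14))) = Add(-52, Mul(-1, -169)) = Add(-52, 169) = 117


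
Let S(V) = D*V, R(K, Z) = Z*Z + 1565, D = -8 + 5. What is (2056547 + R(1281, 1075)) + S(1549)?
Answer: 3209090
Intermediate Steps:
D = -3
R(K, Z) = 1565 + Z² (R(K, Z) = Z² + 1565 = 1565 + Z²)
S(V) = -3*V
(2056547 + R(1281, 1075)) + S(1549) = (2056547 + (1565 + 1075²)) - 3*1549 = (2056547 + (1565 + 1155625)) - 4647 = (2056547 + 1157190) - 4647 = 3213737 - 4647 = 3209090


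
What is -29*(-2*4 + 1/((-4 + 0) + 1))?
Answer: 725/3 ≈ 241.67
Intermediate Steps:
-29*(-2*4 + 1/((-4 + 0) + 1)) = -29*(-8 + 1/(-4 + 1)) = -29*(-8 + 1/(-3)) = -29*(-8 - ⅓) = -29*(-25/3) = 725/3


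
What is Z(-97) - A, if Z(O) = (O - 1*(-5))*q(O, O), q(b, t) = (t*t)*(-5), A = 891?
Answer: 4327249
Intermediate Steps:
q(b, t) = -5*t² (q(b, t) = t²*(-5) = -5*t²)
Z(O) = -5*O²*(5 + O) (Z(O) = (O - 1*(-5))*(-5*O²) = (O + 5)*(-5*O²) = (5 + O)*(-5*O²) = -5*O²*(5 + O))
Z(-97) - A = 5*(-97)²*(-5 - 1*(-97)) - 1*891 = 5*9409*(-5 + 97) - 891 = 5*9409*92 - 891 = 4328140 - 891 = 4327249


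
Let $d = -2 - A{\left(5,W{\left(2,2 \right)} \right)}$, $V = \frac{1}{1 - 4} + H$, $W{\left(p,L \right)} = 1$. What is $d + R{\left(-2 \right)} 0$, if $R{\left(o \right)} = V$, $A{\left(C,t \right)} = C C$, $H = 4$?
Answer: $-27$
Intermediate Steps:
$A{\left(C,t \right)} = C^{2}$
$V = \frac{11}{3}$ ($V = \frac{1}{1 - 4} + 4 = \frac{1}{-3} + 4 = - \frac{1}{3} + 4 = \frac{11}{3} \approx 3.6667$)
$R{\left(o \right)} = \frac{11}{3}$
$d = -27$ ($d = -2 - 5^{2} = -2 - 25 = -27$)
$d + R{\left(-2 \right)} 0 = -27 + \frac{11}{3} \cdot 0 = -27 + 0 = -27$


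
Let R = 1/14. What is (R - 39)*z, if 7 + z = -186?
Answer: 105185/14 ≈ 7513.2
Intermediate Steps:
z = -193 (z = -7 - 186 = -193)
R = 1/14 ≈ 0.071429
(R - 39)*z = (1/14 - 39)*(-193) = -545/14*(-193) = 105185/14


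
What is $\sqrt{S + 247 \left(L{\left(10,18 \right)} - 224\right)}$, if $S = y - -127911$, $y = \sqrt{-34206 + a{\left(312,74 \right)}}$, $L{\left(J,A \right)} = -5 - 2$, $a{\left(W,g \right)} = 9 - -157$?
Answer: $\sqrt{70854 + 2 i \sqrt{8510}} \approx 266.18 + 0.347 i$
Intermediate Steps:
$a{\left(W,g \right)} = 166$ ($a{\left(W,g \right)} = 9 + 157 = 166$)
$L{\left(J,A \right)} = -7$
$y = 2 i \sqrt{8510}$ ($y = \sqrt{-34206 + 166} = \sqrt{-34040} = 2 i \sqrt{8510} \approx 184.5 i$)
$S = 127911 + 2 i \sqrt{8510}$ ($S = 2 i \sqrt{8510} - -127911 = 2 i \sqrt{8510} + 127911 = 127911 + 2 i \sqrt{8510} \approx 1.2791 \cdot 10^{5} + 184.5 i$)
$\sqrt{S + 247 \left(L{\left(10,18 \right)} - 224\right)} = \sqrt{\left(127911 + 2 i \sqrt{8510}\right) + 247 \left(-7 - 224\right)} = \sqrt{\left(127911 + 2 i \sqrt{8510}\right) + 247 \left(-231\right)} = \sqrt{\left(127911 + 2 i \sqrt{8510}\right) - 57057} = \sqrt{70854 + 2 i \sqrt{8510}}$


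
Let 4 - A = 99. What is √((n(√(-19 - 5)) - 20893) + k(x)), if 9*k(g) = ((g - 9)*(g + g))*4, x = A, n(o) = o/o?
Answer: 2*I*√27247/3 ≈ 110.04*I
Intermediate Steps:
A = -95 (A = 4 - 1*99 = 4 - 99 = -95)
n(o) = 1
x = -95
k(g) = 8*g*(-9 + g)/9 (k(g) = (((g - 9)*(g + g))*4)/9 = (((-9 + g)*(2*g))*4)/9 = ((2*g*(-9 + g))*4)/9 = (8*g*(-9 + g))/9 = 8*g*(-9 + g)/9)
√((n(√(-19 - 5)) - 20893) + k(x)) = √((1 - 20893) + (8/9)*(-95)*(-9 - 95)) = √(-20892 + (8/9)*(-95)*(-104)) = √(-20892 + 79040/9) = √(-108988/9) = 2*I*√27247/3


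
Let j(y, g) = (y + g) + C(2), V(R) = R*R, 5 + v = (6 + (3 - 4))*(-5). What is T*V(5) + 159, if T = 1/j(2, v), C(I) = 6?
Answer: 3473/22 ≈ 157.86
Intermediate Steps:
v = -30 (v = -5 + (6 + (3 - 4))*(-5) = -5 + (6 - 1)*(-5) = -5 + 5*(-5) = -5 - 25 = -30)
V(R) = R**2
j(y, g) = 6 + g + y (j(y, g) = (y + g) + 6 = (g + y) + 6 = 6 + g + y)
T = -1/22 (T = 1/(6 - 30 + 2) = 1/(-22) = -1/22 ≈ -0.045455)
T*V(5) + 159 = -1/22*5**2 + 159 = -1/22*25 + 159 = -25/22 + 159 = 3473/22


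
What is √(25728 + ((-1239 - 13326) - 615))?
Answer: 6*√293 ≈ 102.70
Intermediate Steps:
√(25728 + ((-1239 - 13326) - 615)) = √(25728 + (-14565 - 615)) = √(25728 - 15180) = √10548 = 6*√293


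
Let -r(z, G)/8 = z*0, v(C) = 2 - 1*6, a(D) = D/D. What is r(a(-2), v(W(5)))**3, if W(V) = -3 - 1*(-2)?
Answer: 0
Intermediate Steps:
W(V) = -1 (W(V) = -3 + 2 = -1)
a(D) = 1
v(C) = -4 (v(C) = 2 - 6 = -4)
r(z, G) = 0 (r(z, G) = -8*z*0 = -8*0 = 0)
r(a(-2), v(W(5)))**3 = 0**3 = 0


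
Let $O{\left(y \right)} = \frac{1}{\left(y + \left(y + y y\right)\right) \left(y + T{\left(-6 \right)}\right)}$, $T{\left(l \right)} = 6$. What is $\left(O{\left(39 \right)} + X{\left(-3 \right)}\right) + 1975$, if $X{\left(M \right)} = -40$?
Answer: $\frac{139232926}{71955} \approx 1935.0$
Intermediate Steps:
$O{\left(y \right)} = \frac{1}{\left(6 + y\right) \left(y^{2} + 2 y\right)}$ ($O{\left(y \right)} = \frac{1}{\left(y + \left(y + y y\right)\right) \left(y + 6\right)} = \frac{1}{\left(y + \left(y + y^{2}\right)\right) \left(6 + y\right)} = \frac{1}{\left(y^{2} + 2 y\right) \left(6 + y\right)} = \frac{1}{\left(6 + y\right) \left(y^{2} + 2 y\right)}$)
$\left(O{\left(39 \right)} + X{\left(-3 \right)}\right) + 1975 = \left(\frac{1}{39 \left(12 + 39^{2} + 8 \cdot 39\right)} - 40\right) + 1975 = \left(\frac{1}{39 \left(12 + 1521 + 312\right)} - 40\right) + 1975 = \left(\frac{1}{39 \cdot 1845} - 40\right) + 1975 = \left(\frac{1}{39} \cdot \frac{1}{1845} - 40\right) + 1975 = \left(\frac{1}{71955} - 40\right) + 1975 = - \frac{2878199}{71955} + 1975 = \frac{139232926}{71955}$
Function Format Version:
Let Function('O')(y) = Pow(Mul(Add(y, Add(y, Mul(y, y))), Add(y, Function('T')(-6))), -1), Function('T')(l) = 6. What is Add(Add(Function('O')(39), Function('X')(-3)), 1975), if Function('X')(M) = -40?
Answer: Rational(139232926, 71955) ≈ 1935.0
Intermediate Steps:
Function('O')(y) = Mul(Pow(Add(6, y), -1), Pow(Add(Pow(y, 2), Mul(2, y)), -1)) (Function('O')(y) = Pow(Mul(Add(y, Add(y, Mul(y, y))), Add(y, 6)), -1) = Pow(Mul(Add(y, Add(y, Pow(y, 2))), Add(6, y)), -1) = Pow(Mul(Add(Pow(y, 2), Mul(2, y)), Add(6, y)), -1) = Pow(Mul(Add(6, y), Add(Pow(y, 2), Mul(2, y))), -1) = Mul(Pow(Add(6, y), -1), Pow(Add(Pow(y, 2), Mul(2, y)), -1)))
Add(Add(Function('O')(39), Function('X')(-3)), 1975) = Add(Add(Mul(Pow(39, -1), Pow(Add(12, Pow(39, 2), Mul(8, 39)), -1)), -40), 1975) = Add(Add(Mul(Rational(1, 39), Pow(Add(12, 1521, 312), -1)), -40), 1975) = Add(Add(Mul(Rational(1, 39), Pow(1845, -1)), -40), 1975) = Add(Add(Mul(Rational(1, 39), Rational(1, 1845)), -40), 1975) = Add(Add(Rational(1, 71955), -40), 1975) = Add(Rational(-2878199, 71955), 1975) = Rational(139232926, 71955)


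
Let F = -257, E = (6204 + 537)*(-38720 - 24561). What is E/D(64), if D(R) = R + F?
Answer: 426577221/193 ≈ 2.2102e+6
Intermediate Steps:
E = -426577221 (E = 6741*(-63281) = -426577221)
D(R) = -257 + R (D(R) = R - 257 = -257 + R)
E/D(64) = -426577221/(-257 + 64) = -426577221/(-193) = -426577221*(-1/193) = 426577221/193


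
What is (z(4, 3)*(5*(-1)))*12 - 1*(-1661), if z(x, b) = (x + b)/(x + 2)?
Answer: 1591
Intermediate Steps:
z(x, b) = (b + x)/(2 + x)
(z(4, 3)*(5*(-1)))*12 - 1*(-1661) = (((3 + 4)/(2 + 4))*(5*(-1)))*12 - 1*(-1661) = ((7/6)*(-5))*12 + 1661 = -35/6*12 + 1661 = -70 + 1661 = 1591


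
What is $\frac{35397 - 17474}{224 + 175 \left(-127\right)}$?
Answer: $- \frac{17923}{22001} \approx -0.81464$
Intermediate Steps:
$\frac{35397 - 17474}{224 + 175 \left(-127\right)} = \frac{17923}{224 - 22225} = \frac{17923}{-22001} = 17923 \left(- \frac{1}{22001}\right) = - \frac{17923}{22001}$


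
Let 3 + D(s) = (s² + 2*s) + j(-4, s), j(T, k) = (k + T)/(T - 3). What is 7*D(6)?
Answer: 313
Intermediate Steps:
j(T, k) = (T + k)/(-3 + T)
D(s) = -17/7 + s² + 13*s/7 (D(s) = -3 + ((s² + 2*s) + (-4 + s)/(-3 - 4)) = -3 + ((s² + 2*s) + (-4 + s)/(-7)) = -3 + ((s² + 2*s) - (-4 + s)/7) = -3 + ((s² + 2*s) + (4/7 - s/7)) = -3 + (4/7 + s² + 13*s/7) = -17/7 + s² + 13*s/7)
7*D(6) = 7*(-17/7 + 6² + (13/7)*6) = 7*(-17/7 + 36 + 78/7) = 7*(313/7) = 313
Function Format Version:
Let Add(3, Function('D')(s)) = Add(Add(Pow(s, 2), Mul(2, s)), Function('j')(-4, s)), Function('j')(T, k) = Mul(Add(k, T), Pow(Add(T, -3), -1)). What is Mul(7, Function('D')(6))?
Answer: 313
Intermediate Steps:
Function('j')(T, k) = Mul(Pow(Add(-3, T), -1), Add(T, k)) (Function('j')(T, k) = Mul(Add(T, k), Pow(Add(-3, T), -1)) = Mul(Pow(Add(-3, T), -1), Add(T, k)))
Function('D')(s) = Add(Rational(-17, 7), Pow(s, 2), Mul(Rational(13, 7), s)) (Function('D')(s) = Add(-3, Add(Add(Pow(s, 2), Mul(2, s)), Mul(Pow(Add(-3, -4), -1), Add(-4, s)))) = Add(-3, Add(Add(Pow(s, 2), Mul(2, s)), Mul(Pow(-7, -1), Add(-4, s)))) = Add(-3, Add(Add(Pow(s, 2), Mul(2, s)), Mul(Rational(-1, 7), Add(-4, s)))) = Add(-3, Add(Add(Pow(s, 2), Mul(2, s)), Add(Rational(4, 7), Mul(Rational(-1, 7), s)))) = Add(-3, Add(Rational(4, 7), Pow(s, 2), Mul(Rational(13, 7), s))) = Add(Rational(-17, 7), Pow(s, 2), Mul(Rational(13, 7), s)))
Mul(7, Function('D')(6)) = Mul(7, Add(Rational(-17, 7), Pow(6, 2), Mul(Rational(13, 7), 6))) = Mul(7, Add(Rational(-17, 7), 36, Rational(78, 7))) = Mul(7, Rational(313, 7)) = 313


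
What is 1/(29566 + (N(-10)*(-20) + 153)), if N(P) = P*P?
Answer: 1/27719 ≈ 3.6076e-5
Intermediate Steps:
N(P) = P**2
1/(29566 + (N(-10)*(-20) + 153)) = 1/(29566 + ((-10)**2*(-20) + 153)) = 1/(29566 + (100*(-20) + 153)) = 1/(29566 + (-2000 + 153)) = 1/(29566 - 1847) = 1/27719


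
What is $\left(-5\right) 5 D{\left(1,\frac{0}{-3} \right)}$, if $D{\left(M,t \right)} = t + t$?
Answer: $0$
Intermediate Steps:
$D{\left(M,t \right)} = 2 t$
$\left(-5\right) 5 D{\left(1,\frac{0}{-3} \right)} = \left(-5\right) 5 \cdot 2 \frac{0}{-3} = - 25 \cdot 2 \cdot 0 \left(- \frac{1}{3}\right) = - 25 \cdot 2 \cdot 0 = \left(-25\right) 0 = 0$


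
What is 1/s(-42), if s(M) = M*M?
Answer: 1/1764 ≈ 0.00056689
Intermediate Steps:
s(M) = M²
1/s(-42) = 1/((-42)²) = 1/1764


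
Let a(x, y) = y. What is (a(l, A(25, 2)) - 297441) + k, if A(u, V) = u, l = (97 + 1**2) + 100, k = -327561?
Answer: -624977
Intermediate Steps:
l = 198 (l = (97 + 1) + 100 = 98 + 100 = 198)
(a(l, A(25, 2)) - 297441) + k = (25 - 297441) - 327561 = -297416 - 327561 = -624977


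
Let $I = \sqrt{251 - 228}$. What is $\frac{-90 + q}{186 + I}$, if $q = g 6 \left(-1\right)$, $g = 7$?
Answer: $- \frac{2232}{3143} + \frac{12 \sqrt{23}}{3143} \approx -0.69184$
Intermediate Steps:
$I = \sqrt{23} \approx 4.7958$
$q = -42$ ($q = 7 \cdot 6 \left(-1\right) = 42 \left(-1\right) = -42$)
$\frac{-90 + q}{186 + I} = \frac{-90 - 42}{186 + \sqrt{23}} = - \frac{132}{186 + \sqrt{23}}$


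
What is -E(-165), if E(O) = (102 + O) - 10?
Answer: 73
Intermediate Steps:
E(O) = 92 + O
-E(-165) = -(92 - 165) = -1*(-73) = 73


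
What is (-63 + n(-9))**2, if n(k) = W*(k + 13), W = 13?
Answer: 121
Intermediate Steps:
n(k) = 169 + 13*k (n(k) = 13*(k + 13) = 13*(13 + k) = 169 + 13*k)
(-63 + n(-9))**2 = (-63 + (169 + 13*(-9)))**2 = (-63 + (169 - 117))**2 = (-63 + 52)**2 = (-11)**2 = 121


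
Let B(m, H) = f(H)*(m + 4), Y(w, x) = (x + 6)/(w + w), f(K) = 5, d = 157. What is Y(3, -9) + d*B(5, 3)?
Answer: 14129/2 ≈ 7064.5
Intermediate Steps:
Y(w, x) = (6 + x)/(2*w) (Y(w, x) = (6 + x)/((2*w)) = (6 + x)*(1/(2*w)) = (6 + x)/(2*w))
B(m, H) = 20 + 5*m (B(m, H) = 5*(m + 4) = 5*(4 + m) = 20 + 5*m)
Y(3, -9) + d*B(5, 3) = (½)*(6 - 9)/3 + 157*(20 + 5*5) = (½)*(⅓)*(-3) + 157*(20 + 25) = -½ + 157*45 = -½ + 7065 = 14129/2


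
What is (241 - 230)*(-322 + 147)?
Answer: -1925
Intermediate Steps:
(241 - 230)*(-322 + 147) = 11*(-175) = -1925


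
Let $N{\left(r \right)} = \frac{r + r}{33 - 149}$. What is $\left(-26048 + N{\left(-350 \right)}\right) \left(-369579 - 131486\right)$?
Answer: $\frac{378412806105}{29} \approx 1.3049 \cdot 10^{10}$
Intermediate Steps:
$N{\left(r \right)} = - \frac{r}{58}$ ($N{\left(r \right)} = \frac{2 r}{-116} = 2 r \left(- \frac{1}{116}\right) = - \frac{r}{58}$)
$\left(-26048 + N{\left(-350 \right)}\right) \left(-369579 - 131486\right) = \left(-26048 - - \frac{175}{29}\right) \left(-369579 - 131486\right) = \left(-26048 + \frac{175}{29}\right) \left(-501065\right) = \left(- \frac{755217}{29}\right) \left(-501065\right) = \frac{378412806105}{29}$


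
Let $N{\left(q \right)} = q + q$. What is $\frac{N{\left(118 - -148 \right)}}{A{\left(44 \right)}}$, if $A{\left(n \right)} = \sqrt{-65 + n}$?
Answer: $- \frac{76 i \sqrt{21}}{3} \approx - 116.09 i$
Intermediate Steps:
$N{\left(q \right)} = 2 q$
$\frac{N{\left(118 - -148 \right)}}{A{\left(44 \right)}} = \frac{2 \left(118 - -148\right)}{\sqrt{-65 + 44}} = \frac{2 \left(118 + 148\right)}{\sqrt{-21}} = \frac{2 \cdot 266}{i \sqrt{21}} = 532 \left(- \frac{i \sqrt{21}}{21}\right) = - \frac{76 i \sqrt{21}}{3}$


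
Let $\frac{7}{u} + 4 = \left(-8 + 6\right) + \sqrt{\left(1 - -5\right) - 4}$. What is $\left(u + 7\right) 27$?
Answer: $\frac{2646}{17} - \frac{189 \sqrt{2}}{34} \approx 147.79$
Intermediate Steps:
$u = \frac{7}{-6 + \sqrt{2}}$ ($u = \frac{7}{-4 + \left(\left(-8 + 6\right) + \sqrt{\left(1 - -5\right) - 4}\right)} = \frac{7}{-4 - \left(2 - \sqrt{\left(1 + 5\right) - 4}\right)} = \frac{7}{-4 - \left(2 - \sqrt{6 - 4}\right)} = \frac{7}{-4 - \left(2 - \sqrt{2}\right)} = \frac{7}{-6 + \sqrt{2}} \approx -1.5265$)
$\left(u + 7\right) 27 = \left(\left(- \frac{21}{17} - \frac{7 \sqrt{2}}{34}\right) + 7\right) 27 = \left(\frac{98}{17} - \frac{7 \sqrt{2}}{34}\right) 27 = \frac{2646}{17} - \frac{189 \sqrt{2}}{34}$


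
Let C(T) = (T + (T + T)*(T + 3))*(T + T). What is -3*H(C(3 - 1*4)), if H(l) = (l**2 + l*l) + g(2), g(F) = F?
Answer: -606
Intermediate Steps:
C(T) = 2*T*(T + 2*T*(3 + T)) (C(T) = (T + (2*T)*(3 + T))*(2*T) = (T + 2*T*(3 + T))*(2*T) = 2*T*(T + 2*T*(3 + T)))
H(l) = 2 + 2*l**2 (H(l) = (l**2 + l*l) + 2 = (l**2 + l**2) + 2 = 2*l**2 + 2 = 2 + 2*l**2)
-3*H(C(3 - 1*4)) = -3*(2 + 2*((3 - 1*4)**2*(14 + 4*(3 - 1*4)))**2) = -3*(2 + 2*((3 - 4)**2*(14 + 4*(3 - 4)))**2) = -3*(2 + 2*((-1)**2*(14 + 4*(-1)))**2) = -3*(2 + 2*(1*(14 - 4))**2) = -3*(2 + 2*(1*10)**2) = -3*(2 + 2*10**2) = -3*(2 + 2*100) = -3*(2 + 200) = -3*202 = -606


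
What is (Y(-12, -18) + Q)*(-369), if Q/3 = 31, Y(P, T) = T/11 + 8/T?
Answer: -369041/11 ≈ -33549.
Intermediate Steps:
Y(P, T) = 8/T + T/11 (Y(P, T) = T*(1/11) + 8/T = T/11 + 8/T = 8/T + T/11)
Q = 93 (Q = 3*31 = 93)
(Y(-12, -18) + Q)*(-369) = ((8/(-18) + (1/11)*(-18)) + 93)*(-369) = ((8*(-1/18) - 18/11) + 93)*(-369) = ((-4/9 - 18/11) + 93)*(-369) = (-206/99 + 93)*(-369) = (9001/99)*(-369) = -369041/11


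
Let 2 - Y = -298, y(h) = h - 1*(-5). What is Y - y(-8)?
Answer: 303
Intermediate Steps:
y(h) = 5 + h (y(h) = h + 5 = 5 + h)
Y = 300 (Y = 2 - 1*(-298) = 2 + 298 = 300)
Y - y(-8) = 300 - (5 - 8) = 300 - 1*(-3) = 300 + 3 = 303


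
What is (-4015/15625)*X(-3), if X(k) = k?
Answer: 2409/3125 ≈ 0.77088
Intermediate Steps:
(-4015/15625)*X(-3) = -4015/15625*(-3) = -1*803/3125*(-3) = -803/3125*(-3) = 2409/3125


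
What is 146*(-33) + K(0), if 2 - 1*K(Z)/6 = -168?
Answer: -3798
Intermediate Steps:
K(Z) = 1020 (K(Z) = 12 - 6*(-168) = 12 + 1008 = 1020)
146*(-33) + K(0) = 146*(-33) + 1020 = -4818 + 1020 = -3798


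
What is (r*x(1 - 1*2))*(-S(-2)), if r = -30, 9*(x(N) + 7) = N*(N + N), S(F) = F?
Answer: 1220/3 ≈ 406.67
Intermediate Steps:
x(N) = -7 + 2*N²/9 (x(N) = -7 + (N*(N + N))/9 = -7 + (N*(2*N))/9 = -7 + (2*N²)/9 = -7 + 2*N²/9)
(r*x(1 - 1*2))*(-S(-2)) = (-30*(-7 + 2*(1 - 1*2)²/9))*(-1*(-2)) = -30*(-7 + 2*(1 - 2)²/9)*2 = -30*(-7 + (2/9)*(-1)²)*2 = -30*(-7 + (2/9)*1)*2 = -30*(-7 + 2/9)*2 = -30*(-61/9)*2 = (610/3)*2 = 1220/3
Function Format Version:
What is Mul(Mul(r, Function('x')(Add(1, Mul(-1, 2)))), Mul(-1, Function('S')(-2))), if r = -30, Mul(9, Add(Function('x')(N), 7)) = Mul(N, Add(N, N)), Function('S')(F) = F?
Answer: Rational(1220, 3) ≈ 406.67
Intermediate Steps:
Function('x')(N) = Add(-7, Mul(Rational(2, 9), Pow(N, 2))) (Function('x')(N) = Add(-7, Mul(Rational(1, 9), Mul(N, Add(N, N)))) = Add(-7, Mul(Rational(1, 9), Mul(N, Mul(2, N)))) = Add(-7, Mul(Rational(1, 9), Mul(2, Pow(N, 2)))) = Add(-7, Mul(Rational(2, 9), Pow(N, 2))))
Mul(Mul(r, Function('x')(Add(1, Mul(-1, 2)))), Mul(-1, Function('S')(-2))) = Mul(Mul(-30, Add(-7, Mul(Rational(2, 9), Pow(Add(1, Mul(-1, 2)), 2)))), Mul(-1, -2)) = Mul(Mul(-30, Add(-7, Mul(Rational(2, 9), Pow(Add(1, -2), 2)))), 2) = Mul(Mul(-30, Add(-7, Mul(Rational(2, 9), Pow(-1, 2)))), 2) = Mul(Mul(-30, Add(-7, Mul(Rational(2, 9), 1))), 2) = Mul(Mul(-30, Add(-7, Rational(2, 9))), 2) = Mul(Mul(-30, Rational(-61, 9)), 2) = Mul(Rational(610, 3), 2) = Rational(1220, 3)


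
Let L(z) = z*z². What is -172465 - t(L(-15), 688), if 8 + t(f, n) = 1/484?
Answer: -83469189/484 ≈ -1.7246e+5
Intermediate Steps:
L(z) = z³
t(f, n) = -3871/484 (t(f, n) = -8 + 1/484 = -3871/484)
-172465 - t(L(-15), 688) = -172465 - 1*(-3871/484) = -172465 + 3871/484 = -83469189/484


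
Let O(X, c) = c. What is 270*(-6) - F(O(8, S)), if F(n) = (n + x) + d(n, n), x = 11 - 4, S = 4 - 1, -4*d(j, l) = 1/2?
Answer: -13039/8 ≈ -1629.9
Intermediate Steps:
d(j, l) = -⅛ (d(j, l) = -¼/2 = -¼*½ = -⅛)
S = 3
x = 7
F(n) = 55/8 + n (F(n) = (n + 7) - ⅛ = (7 + n) - ⅛ = 55/8 + n)
270*(-6) - F(O(8, S)) = 270*(-6) - (55/8 + 3) = -1620 - 1*79/8 = -1620 - 79/8 = -13039/8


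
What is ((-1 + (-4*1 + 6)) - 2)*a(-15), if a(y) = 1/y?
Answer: 1/15 ≈ 0.066667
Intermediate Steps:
((-1 + (-4*1 + 6)) - 2)*a(-15) = ((-1 + (-4*1 + 6)) - 2)/(-15) = ((-1 + (-4 + 6)) - 2)*(-1/15) = ((-1 + 2) - 2)*(-1/15) = (1 - 2)*(-1/15) = -1*(-1/15) = 1/15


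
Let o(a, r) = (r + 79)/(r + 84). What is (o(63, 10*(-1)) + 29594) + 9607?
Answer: 2900943/74 ≈ 39202.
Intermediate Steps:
o(a, r) = (79 + r)/(84 + r)
(o(63, 10*(-1)) + 29594) + 9607 = ((79 + 10*(-1))/(84 + 10*(-1)) + 29594) + 9607 = ((79 - 10)/(84 - 10) + 29594) + 9607 = (69/74 + 29594) + 9607 = 2190025/74 + 9607 = 2900943/74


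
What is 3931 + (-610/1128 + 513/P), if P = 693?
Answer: 170724131/43428 ≈ 3931.2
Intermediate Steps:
3931 + (-610/1128 + 513/P) = 3931 + (-610/1128 + 513/693) = 3931 + (-610*1/1128 + 513*(1/693)) = 3931 + (-305/564 + 57/77) = 3931 + 8663/43428 = 170724131/43428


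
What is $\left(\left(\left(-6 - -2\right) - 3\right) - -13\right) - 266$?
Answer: $-260$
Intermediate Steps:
$\left(\left(\left(-6 - -2\right) - 3\right) - -13\right) - 266 = \left(\left(\left(-6 + 2\right) - 3\right) + 13\right) - 266 = \left(\left(-4 - 3\right) + 13\right) - 266 = \left(-7 + 13\right) - 266 = 6 - 266 = -260$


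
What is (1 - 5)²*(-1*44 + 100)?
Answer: 896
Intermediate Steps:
(1 - 5)²*(-1*44 + 100) = (-4)²*(-44 + 100) = 16*56 = 896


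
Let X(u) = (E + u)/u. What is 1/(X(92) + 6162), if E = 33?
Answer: 92/567029 ≈ 0.00016225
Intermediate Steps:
X(u) = (33 + u)/u
1/(X(92) + 6162) = 1/((33 + 92)/92 + 6162) = 1/((1/92)*125 + 6162) = 1/(125/92 + 6162) = 1/(567029/92) = 92/567029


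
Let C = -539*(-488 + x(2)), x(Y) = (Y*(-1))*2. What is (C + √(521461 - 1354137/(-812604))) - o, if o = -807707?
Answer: 1072895 + √9564860311319859/135434 ≈ 1.0736e+6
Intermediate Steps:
x(Y) = -2*Y (x(Y) = -Y*2 = -2*Y)
C = 265188 (C = -539*(-488 - 2*2) = -539*(-488 - 4) = -539*(-492) = 265188)
(C + √(521461 - 1354137/(-812604))) - o = (265188 + √(521461 - 1354137/(-812604))) - 1*(-807707) = (265188 + √(521461 - 1354137*(-1/812604))) + 807707 = (265188 + √(521461 + 451379/270868)) + 807707 = (265188 + √(141247549527/270868)) + 807707 = (265188 + √9564860311319859/135434) + 807707 = 1072895 + √9564860311319859/135434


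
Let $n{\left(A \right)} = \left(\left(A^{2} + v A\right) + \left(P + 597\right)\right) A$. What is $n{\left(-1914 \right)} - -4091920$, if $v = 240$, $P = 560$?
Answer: $-6130647482$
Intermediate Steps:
$n{\left(A \right)} = A \left(1157 + A^{2} + 240 A\right)$ ($n{\left(A \right)} = \left(\left(A^{2} + 240 A\right) + \left(560 + 597\right)\right) A = \left(\left(A^{2} + 240 A\right) + 1157\right) A = \left(1157 + A^{2} + 240 A\right) A = A \left(1157 + A^{2} + 240 A\right)$)
$n{\left(-1914 \right)} - -4091920 = - 1914 \left(1157 + \left(-1914\right)^{2} + 240 \left(-1914\right)\right) - -4091920 = - 1914 \left(1157 + 3663396 - 459360\right) + 4091920 = \left(-1914\right) 3205193 + 4091920 = -6134739402 + 4091920 = -6130647482$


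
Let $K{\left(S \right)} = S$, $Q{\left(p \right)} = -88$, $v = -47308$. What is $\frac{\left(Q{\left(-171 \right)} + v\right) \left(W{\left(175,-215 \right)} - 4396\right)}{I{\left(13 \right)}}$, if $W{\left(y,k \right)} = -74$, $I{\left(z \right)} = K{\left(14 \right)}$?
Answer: $\frac{105930060}{7} \approx 1.5133 \cdot 10^{7}$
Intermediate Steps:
$I{\left(z \right)} = 14$
$\frac{\left(Q{\left(-171 \right)} + v\right) \left(W{\left(175,-215 \right)} - 4396\right)}{I{\left(13 \right)}} = \frac{\left(-88 - 47308\right) \left(-74 - 4396\right)}{14} = \left(-47396\right) \left(-4470\right) \frac{1}{14} = 211860120 \cdot \frac{1}{14} = \frac{105930060}{7}$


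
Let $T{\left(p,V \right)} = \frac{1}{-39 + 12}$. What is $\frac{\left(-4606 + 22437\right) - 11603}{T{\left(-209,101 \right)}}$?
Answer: $-168156$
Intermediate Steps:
$T{\left(p,V \right)} = - \frac{1}{27}$ ($T{\left(p,V \right)} = \frac{1}{-27} = - \frac{1}{27}$)
$\frac{\left(-4606 + 22437\right) - 11603}{T{\left(-209,101 \right)}} = \frac{\left(-4606 + 22437\right) - 11603}{- \frac{1}{27}} = \left(17831 - 11603\right) \left(-27\right) = 6228 \left(-27\right) = -168156$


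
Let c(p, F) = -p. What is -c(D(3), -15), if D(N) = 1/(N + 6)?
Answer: ⅑ ≈ 0.11111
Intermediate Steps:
D(N) = 1/(6 + N)
-c(D(3), -15) = -(-1)/(6 + 3) = -(-1)/9 = -1*(-⅑) = ⅑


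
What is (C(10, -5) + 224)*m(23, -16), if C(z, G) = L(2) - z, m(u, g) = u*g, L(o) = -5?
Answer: -76912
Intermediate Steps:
m(u, g) = g*u
C(z, G) = -5 - z
(C(10, -5) + 224)*m(23, -16) = ((-5 - 1*10) + 224)*(-16*23) = ((-5 - 10) + 224)*(-368) = (-15 + 224)*(-368) = 209*(-368) = -76912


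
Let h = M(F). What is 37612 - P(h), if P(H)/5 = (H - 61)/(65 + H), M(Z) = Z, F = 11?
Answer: 1429381/38 ≈ 37615.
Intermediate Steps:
h = 11
P(H) = 5*(-61 + H)/(65 + H) (P(H) = 5*((H - 61)/(65 + H)) = 5*((-61 + H)/(65 + H)) = 5*(-61 + H)/(65 + H))
37612 - P(h) = 37612 - 5*(-61 + 11)/(65 + 11) = 37612 - 5*(-50)/76 = 37612 - 1*(-125/38) = 37612 + 125/38 = 1429381/38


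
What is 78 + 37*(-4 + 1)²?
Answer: 411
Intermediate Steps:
78 + 37*(-4 + 1)² = 78 + 37*(-3)² = 78 + 37*9 = 78 + 333 = 411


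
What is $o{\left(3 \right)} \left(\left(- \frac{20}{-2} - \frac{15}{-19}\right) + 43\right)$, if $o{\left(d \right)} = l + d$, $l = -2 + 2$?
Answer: $\frac{3066}{19} \approx 161.37$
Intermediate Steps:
$l = 0$
$o{\left(d \right)} = d$ ($o{\left(d \right)} = 0 + d = d$)
$o{\left(3 \right)} \left(\left(- \frac{20}{-2} - \frac{15}{-19}\right) + 43\right) = 3 \left(\left(- \frac{20}{-2} - \frac{15}{-19}\right) + 43\right) = 3 \left(\left(\left(-20\right) \left(- \frac{1}{2}\right) - - \frac{15}{19}\right) + 43\right) = 3 \left(\left(10 + \frac{15}{19}\right) + 43\right) = 3 \left(\frac{205}{19} + 43\right) = 3 \cdot \frac{1022}{19} = \frac{3066}{19}$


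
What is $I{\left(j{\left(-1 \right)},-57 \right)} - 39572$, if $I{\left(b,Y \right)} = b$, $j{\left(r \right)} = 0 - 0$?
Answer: $-39572$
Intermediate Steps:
$j{\left(r \right)} = 0$ ($j{\left(r \right)} = 0 + 0 = 0$)
$I{\left(j{\left(-1 \right)},-57 \right)} - 39572 = 0 - 39572 = -39572$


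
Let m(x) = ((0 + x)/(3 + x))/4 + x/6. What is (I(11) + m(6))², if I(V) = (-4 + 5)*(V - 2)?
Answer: 3721/36 ≈ 103.36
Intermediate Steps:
I(V) = -2 + V (I(V) = 1*(-2 + V) = -2 + V)
m(x) = x/6 + x/(4*(3 + x)) (m(x) = (x/(3 + x))*(¼) + x*(⅙) = x/(4*(3 + x)) + x/6 = x/6 + x/(4*(3 + x)))
(I(11) + m(6))² = ((-2 + 11) + (1/12)*6*(9 + 2*6)/(3 + 6))² = (9 + (1/12)*6*(9 + 12)/9)² = (9 + (1/12)*6*(⅑)*21)² = (9 + 7/6)² = (61/6)² = 3721/36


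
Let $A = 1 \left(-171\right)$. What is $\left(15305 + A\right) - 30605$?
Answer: $-15471$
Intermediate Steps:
$A = -171$
$\left(15305 + A\right) - 30605 = \left(15305 - 171\right) - 30605 = 15134 - 30605 = -15471$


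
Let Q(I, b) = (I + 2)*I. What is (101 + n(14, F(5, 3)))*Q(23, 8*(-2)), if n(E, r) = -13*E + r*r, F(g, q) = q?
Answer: -41400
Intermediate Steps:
n(E, r) = r² - 13*E (n(E, r) = -13*E + r² = r² - 13*E)
Q(I, b) = I*(2 + I) (Q(I, b) = (2 + I)*I = I*(2 + I))
(101 + n(14, F(5, 3)))*Q(23, 8*(-2)) = (101 + (3² - 13*14))*(23*(2 + 23)) = (101 + (9 - 182))*(23*25) = (101 - 173)*575 = -72*575 = -41400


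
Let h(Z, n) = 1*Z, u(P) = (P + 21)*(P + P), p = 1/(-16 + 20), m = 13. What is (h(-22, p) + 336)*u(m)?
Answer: 277576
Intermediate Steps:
p = ¼ (p = 1/4 = ¼ ≈ 0.25000)
u(P) = 2*P*(21 + P) (u(P) = (21 + P)*(2*P) = 2*P*(21 + P))
h(Z, n) = Z
(h(-22, p) + 336)*u(m) = (-22 + 336)*(2*13*(21 + 13)) = 314*(2*13*34) = 314*884 = 277576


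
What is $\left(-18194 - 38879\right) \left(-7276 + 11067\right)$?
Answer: $-216363743$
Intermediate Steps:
$\left(-18194 - 38879\right) \left(-7276 + 11067\right) = \left(-57073\right) 3791 = -216363743$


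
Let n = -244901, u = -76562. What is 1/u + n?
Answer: -18750110363/76562 ≈ -2.4490e+5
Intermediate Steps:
1/u + n = 1/(-76562) - 244901 = -1/76562 - 244901 = -18750110363/76562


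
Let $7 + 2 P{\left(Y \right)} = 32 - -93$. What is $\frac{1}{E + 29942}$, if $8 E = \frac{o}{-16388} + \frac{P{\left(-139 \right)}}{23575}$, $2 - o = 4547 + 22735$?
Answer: $\frac{772694200}{23136170759623} \approx 3.3398 \cdot 10^{-5}$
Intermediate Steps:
$o = -27280$ ($o = 2 - \left(4547 + 22735\right) = 2 - 27282 = -27280$)
$P{\left(Y \right)} = 59$ ($P{\left(Y \right)} = - \frac{7}{2} + \frac{32 - -93}{2} = - \frac{7}{2} + \frac{32 + 93}{2} = - \frac{7}{2} + \frac{1}{2} \cdot 125 = - \frac{7}{2} + \frac{125}{2} = 59$)
$E = \frac{161023223}{772694200}$ ($E = \frac{- \frac{27280}{-16388} + \frac{59}{23575}}{8} = \frac{\left(-27280\right) \left(- \frac{1}{16388}\right) + 59 \cdot \frac{1}{23575}}{8} = \frac{\frac{6820}{4097} + \frac{59}{23575}}{8} = \frac{1}{8} \cdot \frac{161023223}{96586775} = \frac{161023223}{772694200} \approx 0.20839$)
$\frac{1}{E + 29942} = \frac{1}{\frac{161023223}{772694200} + 29942} = \frac{1}{\frac{23136170759623}{772694200}} = \frac{772694200}{23136170759623}$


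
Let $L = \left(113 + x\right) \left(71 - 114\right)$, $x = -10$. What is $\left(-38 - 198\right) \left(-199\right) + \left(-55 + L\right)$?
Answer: $42480$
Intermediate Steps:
$L = -4429$ ($L = \left(113 - 10\right) \left(71 - 114\right) = 103 \left(-43\right) = -4429$)
$\left(-38 - 198\right) \left(-199\right) + \left(-55 + L\right) = \left(-38 - 198\right) \left(-199\right) - 4484 = \left(-236\right) \left(-199\right) - 4484 = 46964 - 4484 = 42480$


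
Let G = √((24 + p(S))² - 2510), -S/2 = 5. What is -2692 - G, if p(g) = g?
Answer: -2692 - I*√2314 ≈ -2692.0 - 48.104*I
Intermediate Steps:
S = -10 (S = -2*5 = -10)
G = I*√2314 (G = √((24 - 10)² - 2510) = √(14² - 2510) = √(196 - 2510) = √(-2314) = I*√2314 ≈ 48.104*I)
-2692 - G = -2692 - I*√2314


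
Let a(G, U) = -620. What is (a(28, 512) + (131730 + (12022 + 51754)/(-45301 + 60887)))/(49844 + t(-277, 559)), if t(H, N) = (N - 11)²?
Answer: 170295353/454783894 ≈ 0.37445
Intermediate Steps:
t(H, N) = (-11 + N)²
(a(28, 512) + (131730 + (12022 + 51754)/(-45301 + 60887)))/(49844 + t(-277, 559)) = (-620 + (131730 + (12022 + 51754)/(-45301 + 60887)))/(49844 + (-11 + 559)²) = (-620 + (131730 + 63776/15586))/(49844 + 548²) = (-620 + (131730 + 63776*(1/15586)))/(49844 + 300304) = (-620 + (131730 + 31888/7793))/350148 = (-620 + 1026603778/7793)*(1/350148) = (1021772118/7793)*(1/350148) = 170295353/454783894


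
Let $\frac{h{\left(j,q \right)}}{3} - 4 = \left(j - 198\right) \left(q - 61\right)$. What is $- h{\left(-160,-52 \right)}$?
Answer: $-121374$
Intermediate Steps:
$h{\left(j,q \right)} = 12 + 3 \left(-198 + j\right) \left(-61 + q\right)$ ($h{\left(j,q \right)} = 12 + 3 \left(j - 198\right) \left(q - 61\right) = 12 + 3 \left(-198 + j\right) \left(-61 + q\right)$)
$- h{\left(-160,-52 \right)} = - (36246 - -30888 - -29280 + 3 \left(-160\right) \left(-52\right)) = - (36246 + 30888 + 29280 + 24960) = \left(-1\right) 121374 = -121374$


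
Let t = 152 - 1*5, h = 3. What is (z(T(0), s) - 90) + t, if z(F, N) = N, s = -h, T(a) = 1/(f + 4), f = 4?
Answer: 54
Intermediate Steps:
T(a) = ⅛ (T(a) = 1/(4 + 4) = 1/8 = ⅛)
s = -3 (s = -1*3 = -3)
t = 147 (t = 152 - 5 = 147)
(z(T(0), s) - 90) + t = (-3 - 90) + 147 = -93 + 147 = 54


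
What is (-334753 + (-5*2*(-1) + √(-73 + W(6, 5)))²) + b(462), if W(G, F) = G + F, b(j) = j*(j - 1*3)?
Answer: -122657 + 20*I*√62 ≈ -1.2266e+5 + 157.48*I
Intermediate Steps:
b(j) = j*(-3 + j) (b(j) = j*(j - 3) = j*(-3 + j))
W(G, F) = F + G
(-334753 + (-5*2*(-1) + √(-73 + W(6, 5)))²) + b(462) = (-334753 + (-5*2*(-1) + √(-73 + (5 + 6)))²) + 462*(-3 + 462) = (-334753 + (-10*(-1) + √(-73 + 11))²) + 462*459 = (-334753 + (10 + √(-62))²) + 212058 = (-334753 + (10 + I*√62)²) + 212058 = -122695 + (10 + I*√62)²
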